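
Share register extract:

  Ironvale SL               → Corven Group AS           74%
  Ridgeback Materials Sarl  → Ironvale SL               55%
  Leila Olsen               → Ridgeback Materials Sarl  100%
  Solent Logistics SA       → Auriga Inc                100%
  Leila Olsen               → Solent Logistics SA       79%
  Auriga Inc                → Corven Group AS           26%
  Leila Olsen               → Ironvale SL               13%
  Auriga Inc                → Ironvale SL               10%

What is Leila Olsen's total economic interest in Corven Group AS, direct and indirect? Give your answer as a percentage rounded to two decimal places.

Leila reaches Corven along 4 paths.
Via Solent → Auriga: 79% × 100% × 26% = 20.54%.
Via Ridgeback → Ironvale: 100% × 55% × 74% = 40.7%.
Via Solent → Auriga → Ironvale: 79% × 100% × 10% × 74% = 5.846%.
Via Ironvale: 13% × 74% = 9.62%.
Total: 20.54% + 40.7% + 5.846% + 9.62% = 76.706%.
Rounded: 76.71%.

76.71%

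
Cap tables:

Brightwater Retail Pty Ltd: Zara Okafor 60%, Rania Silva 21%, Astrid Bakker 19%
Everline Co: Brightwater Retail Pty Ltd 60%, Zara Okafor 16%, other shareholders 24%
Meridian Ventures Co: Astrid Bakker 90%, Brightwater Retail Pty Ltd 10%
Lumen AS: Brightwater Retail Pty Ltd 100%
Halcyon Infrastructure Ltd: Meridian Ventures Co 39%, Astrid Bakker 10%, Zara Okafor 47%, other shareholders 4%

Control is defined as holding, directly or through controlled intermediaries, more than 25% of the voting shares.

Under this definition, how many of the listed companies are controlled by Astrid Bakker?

2

Astrid holds 90% of Meridian, so Astrid controls Meridian.
Meridian and Astrid together hold 39% + 10% = 49% of Halcyon, so Astrid controls Halcyon.
No other company's threshold is met.
Astrid controls 2 companies.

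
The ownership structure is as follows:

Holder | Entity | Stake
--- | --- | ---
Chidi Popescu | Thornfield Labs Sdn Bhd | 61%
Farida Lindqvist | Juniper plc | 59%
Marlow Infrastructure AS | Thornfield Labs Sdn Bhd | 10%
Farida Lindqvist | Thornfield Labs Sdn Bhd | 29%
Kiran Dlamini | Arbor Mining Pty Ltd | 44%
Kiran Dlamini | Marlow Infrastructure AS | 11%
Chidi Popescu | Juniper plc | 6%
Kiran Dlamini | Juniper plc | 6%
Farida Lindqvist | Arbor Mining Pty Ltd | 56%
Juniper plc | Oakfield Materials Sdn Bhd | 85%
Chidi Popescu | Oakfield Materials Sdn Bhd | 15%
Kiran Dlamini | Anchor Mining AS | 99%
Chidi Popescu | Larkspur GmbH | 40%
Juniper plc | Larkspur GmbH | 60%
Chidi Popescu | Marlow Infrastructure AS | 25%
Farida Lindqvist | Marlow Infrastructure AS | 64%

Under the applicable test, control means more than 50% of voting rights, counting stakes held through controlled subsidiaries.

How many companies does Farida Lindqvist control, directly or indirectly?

Farida holds 64% of Marlow, so Farida controls Marlow.
Farida holds 59% of Juniper, so Farida controls Juniper.
Juniper holds 85% of Oakfield, so Farida controls Oakfield.
Juniper holds 60% of Larkspur, so Farida controls Larkspur.
Farida holds 56% of Arbor, so Farida controls Arbor.
No other company's threshold is met.
Farida controls 5 companies.

5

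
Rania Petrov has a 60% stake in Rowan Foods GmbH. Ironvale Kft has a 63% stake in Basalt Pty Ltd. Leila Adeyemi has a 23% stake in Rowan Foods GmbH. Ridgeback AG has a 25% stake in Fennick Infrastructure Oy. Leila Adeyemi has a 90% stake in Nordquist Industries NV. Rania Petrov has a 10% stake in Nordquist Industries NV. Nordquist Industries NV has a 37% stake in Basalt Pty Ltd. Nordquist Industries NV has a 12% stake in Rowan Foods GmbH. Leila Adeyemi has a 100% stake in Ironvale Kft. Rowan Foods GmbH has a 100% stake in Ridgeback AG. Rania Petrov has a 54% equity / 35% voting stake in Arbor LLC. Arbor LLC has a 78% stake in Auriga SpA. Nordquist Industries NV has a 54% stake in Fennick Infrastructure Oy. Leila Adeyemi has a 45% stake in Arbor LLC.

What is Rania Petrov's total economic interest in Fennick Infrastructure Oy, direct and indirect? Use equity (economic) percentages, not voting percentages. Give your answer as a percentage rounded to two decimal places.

Rania reaches Fennick along 3 paths.
Via Rowan → Ridgeback: 60% × 100% × 25% = 15%.
Via Nordquist → Rowan → Ridgeback: 10% × 12% × 100% × 25% = 0.3%.
Via Nordquist: 10% × 54% = 5.4%.
Total: 15% + 0.3% + 5.4% = 20.7%.
Rounded: 20.70%.

20.70%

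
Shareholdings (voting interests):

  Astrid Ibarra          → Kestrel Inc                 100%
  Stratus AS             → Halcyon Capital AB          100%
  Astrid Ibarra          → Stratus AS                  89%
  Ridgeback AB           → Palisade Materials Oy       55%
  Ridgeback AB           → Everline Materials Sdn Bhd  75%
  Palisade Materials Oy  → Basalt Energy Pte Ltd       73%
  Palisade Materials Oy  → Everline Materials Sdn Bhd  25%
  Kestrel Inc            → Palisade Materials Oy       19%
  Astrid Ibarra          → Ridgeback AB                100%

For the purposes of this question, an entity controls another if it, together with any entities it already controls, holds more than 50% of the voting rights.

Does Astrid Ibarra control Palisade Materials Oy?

Astrid holds 100% of Kestrel, so Astrid controls Kestrel.
Astrid holds 100% of Ridgeback, so Astrid controls Ridgeback.
Ridgeback and Kestrel together hold 55% + 19% = 74% of Palisade, so Astrid controls Palisade.

Yes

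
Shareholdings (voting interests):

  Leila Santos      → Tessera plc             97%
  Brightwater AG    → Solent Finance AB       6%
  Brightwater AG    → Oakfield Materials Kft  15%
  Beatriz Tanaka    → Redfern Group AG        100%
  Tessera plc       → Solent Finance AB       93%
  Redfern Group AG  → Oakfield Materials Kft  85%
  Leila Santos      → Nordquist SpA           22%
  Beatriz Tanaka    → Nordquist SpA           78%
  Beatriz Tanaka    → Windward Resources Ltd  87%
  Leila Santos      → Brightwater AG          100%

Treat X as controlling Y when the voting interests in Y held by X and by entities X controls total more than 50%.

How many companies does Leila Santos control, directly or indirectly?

Leila holds 100% of Brightwater, so Leila controls Brightwater.
Leila holds 97% of Tessera, so Leila controls Tessera.
Tessera and Brightwater together hold 93% + 6% = 99% of Solent, so Leila controls Solent.
No other company's threshold is met.
Leila controls 3 companies.

3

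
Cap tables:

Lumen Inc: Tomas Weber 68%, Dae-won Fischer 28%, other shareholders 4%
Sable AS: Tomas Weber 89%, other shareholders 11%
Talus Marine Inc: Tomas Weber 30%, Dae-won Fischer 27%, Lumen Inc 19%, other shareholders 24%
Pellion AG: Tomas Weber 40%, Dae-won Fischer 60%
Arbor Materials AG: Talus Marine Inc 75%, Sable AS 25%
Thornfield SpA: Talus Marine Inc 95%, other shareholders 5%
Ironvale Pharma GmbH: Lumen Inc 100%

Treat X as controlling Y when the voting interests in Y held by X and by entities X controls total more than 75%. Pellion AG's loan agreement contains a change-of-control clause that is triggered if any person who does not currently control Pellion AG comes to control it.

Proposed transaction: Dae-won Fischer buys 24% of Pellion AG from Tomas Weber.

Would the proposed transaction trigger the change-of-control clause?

Yes

The purchase adds only to Dae-won's holdings (Tomas's stake shrinks), so Dae-won is the only person who could newly come to control Pellion.
Dae-won's largest direct stake is 60% in Pellion, which does not meet the threshold, so Dae-won controls no company.
In Pellion, Dae-won's side holds only 60%, not > 75%.
So before the transaction, Dae-won does not control Pellion.
After the purchase, Dae-won's direct stake in Pellion rises to 60% + 24% = 84%, and Tomas's stake falls to 16%.
Dae-won holds 84% of Pellion, so Dae-won controls Pellion.
Dae-won did not control Pellion before and does after, so the clause is triggered.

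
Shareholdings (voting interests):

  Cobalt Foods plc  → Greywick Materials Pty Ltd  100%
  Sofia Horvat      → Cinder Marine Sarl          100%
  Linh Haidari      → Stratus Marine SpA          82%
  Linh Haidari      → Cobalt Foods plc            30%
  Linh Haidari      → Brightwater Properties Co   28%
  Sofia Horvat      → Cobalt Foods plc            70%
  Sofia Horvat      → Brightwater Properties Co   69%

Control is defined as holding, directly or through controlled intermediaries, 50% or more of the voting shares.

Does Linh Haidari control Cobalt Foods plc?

No

Linh holds 82% of Stratus, so Linh controls Stratus.
In Cobalt, Linh's side holds only 30%, not ≥ 50%.
So Linh does not control Cobalt.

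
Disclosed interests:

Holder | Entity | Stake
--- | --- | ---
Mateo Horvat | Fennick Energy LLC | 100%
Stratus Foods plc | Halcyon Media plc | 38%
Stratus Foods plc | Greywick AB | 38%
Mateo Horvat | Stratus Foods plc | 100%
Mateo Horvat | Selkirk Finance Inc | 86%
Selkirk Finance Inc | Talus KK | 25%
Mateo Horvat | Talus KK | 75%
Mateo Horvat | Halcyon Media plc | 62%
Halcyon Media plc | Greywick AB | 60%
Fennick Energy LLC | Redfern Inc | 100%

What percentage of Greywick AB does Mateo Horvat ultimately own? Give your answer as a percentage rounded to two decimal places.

98.00%

Mateo reaches Greywick along 3 paths.
Via Halcyon: 62% × 60% = 37.2%.
Via Stratus → Halcyon: 100% × 38% × 60% = 22.8%.
Via Stratus: 100% × 38% = 38%.
Total: 37.2% + 22.8% + 38% = 98%.
Rounded: 98.00%.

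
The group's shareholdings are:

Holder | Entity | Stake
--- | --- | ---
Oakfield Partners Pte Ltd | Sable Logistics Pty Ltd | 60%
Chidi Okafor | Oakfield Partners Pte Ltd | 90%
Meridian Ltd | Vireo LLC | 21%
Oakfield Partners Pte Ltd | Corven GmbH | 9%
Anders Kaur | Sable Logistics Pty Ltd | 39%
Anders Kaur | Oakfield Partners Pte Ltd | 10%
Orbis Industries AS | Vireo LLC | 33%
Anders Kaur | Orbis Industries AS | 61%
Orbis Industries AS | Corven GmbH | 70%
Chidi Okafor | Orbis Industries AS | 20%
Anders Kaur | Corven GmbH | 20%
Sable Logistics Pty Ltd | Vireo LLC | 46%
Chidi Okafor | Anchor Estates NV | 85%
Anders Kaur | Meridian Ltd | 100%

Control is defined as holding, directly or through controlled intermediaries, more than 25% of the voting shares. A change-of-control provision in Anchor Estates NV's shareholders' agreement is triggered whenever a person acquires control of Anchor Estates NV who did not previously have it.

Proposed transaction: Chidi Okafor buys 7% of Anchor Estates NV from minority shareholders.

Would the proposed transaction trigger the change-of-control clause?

No

The purchase changes only Chidi's holdings, so Chidi is the only person who could newly come to control Anchor.
Chidi holds 85% of Anchor, so Chidi controls Anchor.
So Chidi already controls Anchor before the transaction.
After the purchase, Chidi's direct stake in Anchor rises to 85% + 7% = 92%.
Chidi controlled Anchor already, so this is not a new person acquiring control; every other person's position is unchanged or reduced.
No new person acquires control, so the clause is not triggered.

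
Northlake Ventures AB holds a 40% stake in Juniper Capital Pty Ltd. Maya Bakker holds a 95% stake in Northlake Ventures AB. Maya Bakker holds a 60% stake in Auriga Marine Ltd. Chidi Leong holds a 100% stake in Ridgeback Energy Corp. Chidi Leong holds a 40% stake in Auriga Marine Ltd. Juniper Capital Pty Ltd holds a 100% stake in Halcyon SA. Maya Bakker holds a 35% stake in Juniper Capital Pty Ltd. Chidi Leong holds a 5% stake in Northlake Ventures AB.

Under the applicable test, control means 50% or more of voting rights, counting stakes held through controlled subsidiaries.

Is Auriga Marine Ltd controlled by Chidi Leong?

Chidi holds 100% of Ridgeback, so Chidi controls Ridgeback.
In Auriga, Chidi's side holds only 40%, not ≥ 50%.
So Chidi does not control Auriga.

No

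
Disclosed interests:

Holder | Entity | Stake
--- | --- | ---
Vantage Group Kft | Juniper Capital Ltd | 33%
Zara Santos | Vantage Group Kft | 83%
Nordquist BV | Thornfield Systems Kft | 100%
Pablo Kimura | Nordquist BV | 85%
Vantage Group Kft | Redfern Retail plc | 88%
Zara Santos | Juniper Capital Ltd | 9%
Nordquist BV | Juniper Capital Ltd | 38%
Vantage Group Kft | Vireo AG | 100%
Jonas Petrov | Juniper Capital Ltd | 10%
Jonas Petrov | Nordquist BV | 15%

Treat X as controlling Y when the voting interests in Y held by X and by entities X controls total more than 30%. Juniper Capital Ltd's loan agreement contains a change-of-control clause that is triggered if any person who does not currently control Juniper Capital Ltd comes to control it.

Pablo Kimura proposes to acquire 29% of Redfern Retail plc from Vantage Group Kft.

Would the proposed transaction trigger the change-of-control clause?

The purchase adds only to Pablo's holdings (Vantage's stake shrinks), so Pablo is the only person who could newly come to control Juniper.
Pablo holds 85% of Nordquist, so Pablo controls Nordquist.
Nordquist holds 38% of Juniper, so Pablo controls Juniper.
So Pablo already controls Juniper before the transaction.
After the purchase, Pablo holds 29% of Redfern directly, and Vantage's stake falls to 59%.
Pablo controlled Juniper already, so this is not a new person acquiring control; every other person's position is unchanged or reduced.
No new person acquires control, so the clause is not triggered.

No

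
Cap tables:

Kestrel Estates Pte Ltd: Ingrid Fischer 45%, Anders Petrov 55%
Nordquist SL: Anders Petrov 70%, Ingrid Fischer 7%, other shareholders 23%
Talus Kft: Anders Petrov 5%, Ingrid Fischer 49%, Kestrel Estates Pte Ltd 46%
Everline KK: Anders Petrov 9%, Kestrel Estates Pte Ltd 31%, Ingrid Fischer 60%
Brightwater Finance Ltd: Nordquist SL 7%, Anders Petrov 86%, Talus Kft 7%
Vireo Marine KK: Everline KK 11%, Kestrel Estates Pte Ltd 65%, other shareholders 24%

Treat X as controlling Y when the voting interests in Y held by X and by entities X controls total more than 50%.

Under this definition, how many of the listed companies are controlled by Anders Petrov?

5

Anders holds 55% of Kestrel, so Anders controls Kestrel.
Anders holds 70% of Nordquist, so Anders controls Nordquist.
Anders and Kestrel together hold 5% + 46% = 51% of Talus, so Anders controls Talus.
Nordquist and Anders and Talus together hold 7% + 86% + 7% = 100% of Brightwater, so Anders controls Brightwater.
Kestrel holds 65% of Vireo, so Anders controls Vireo.
No other company's threshold is met.
Anders controls 5 companies.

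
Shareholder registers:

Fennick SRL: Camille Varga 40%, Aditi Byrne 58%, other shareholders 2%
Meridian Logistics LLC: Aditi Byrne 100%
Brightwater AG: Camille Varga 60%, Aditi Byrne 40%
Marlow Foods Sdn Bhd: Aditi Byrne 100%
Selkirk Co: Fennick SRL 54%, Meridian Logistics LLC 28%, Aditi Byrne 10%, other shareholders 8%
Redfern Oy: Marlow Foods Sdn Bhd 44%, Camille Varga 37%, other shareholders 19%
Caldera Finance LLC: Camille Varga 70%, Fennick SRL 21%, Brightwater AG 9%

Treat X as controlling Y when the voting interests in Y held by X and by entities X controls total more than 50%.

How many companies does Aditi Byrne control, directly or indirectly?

4

Aditi holds 58% of Fennick, so Aditi controls Fennick.
Aditi holds 100% of Meridian, so Aditi controls Meridian.
Aditi holds 100% of Marlow, so Aditi controls Marlow.
Fennick and Meridian and Aditi together hold 54% + 28% + 10% = 92% of Selkirk, so Aditi controls Selkirk.
No other company's threshold is met.
Aditi controls 4 companies.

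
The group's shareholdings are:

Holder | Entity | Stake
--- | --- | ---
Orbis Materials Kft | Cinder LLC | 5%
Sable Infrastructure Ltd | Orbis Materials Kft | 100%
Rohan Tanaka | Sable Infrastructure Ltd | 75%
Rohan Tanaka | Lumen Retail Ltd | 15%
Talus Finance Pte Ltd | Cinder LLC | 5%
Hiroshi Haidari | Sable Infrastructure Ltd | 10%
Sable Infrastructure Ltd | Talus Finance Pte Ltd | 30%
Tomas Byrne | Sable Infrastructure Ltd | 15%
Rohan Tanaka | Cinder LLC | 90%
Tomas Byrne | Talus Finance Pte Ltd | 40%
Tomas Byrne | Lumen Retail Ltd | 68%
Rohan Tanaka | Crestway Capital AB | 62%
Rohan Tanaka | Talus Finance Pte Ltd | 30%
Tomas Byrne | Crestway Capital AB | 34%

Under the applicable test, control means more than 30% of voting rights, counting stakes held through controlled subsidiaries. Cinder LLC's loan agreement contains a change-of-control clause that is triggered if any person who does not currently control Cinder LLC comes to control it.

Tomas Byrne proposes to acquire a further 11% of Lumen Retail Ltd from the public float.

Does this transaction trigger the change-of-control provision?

No

The purchase changes only Tomas's holdings, so Tomas is the only person who could newly come to control Cinder.
Tomas holds 68% of Lumen, so Tomas controls Lumen.
Tomas holds 40% of Talus, so Tomas controls Talus.
Tomas holds 34% of Crestway, so Tomas controls Crestway.
In Cinder, Tomas's side holds only 5%, not > 30%.
So before the transaction, Tomas does not control Cinder.
After the purchase, Tomas's direct stake in Lumen rises to 68% + 11% = 79%.
Tomas holds 79% of Lumen, so Tomas controls Lumen.
After the transaction, Tomas's side holds 5% of Cinder, not > 30%, so Tomas still does not control Cinder.
No new person acquires control, so the clause is not triggered.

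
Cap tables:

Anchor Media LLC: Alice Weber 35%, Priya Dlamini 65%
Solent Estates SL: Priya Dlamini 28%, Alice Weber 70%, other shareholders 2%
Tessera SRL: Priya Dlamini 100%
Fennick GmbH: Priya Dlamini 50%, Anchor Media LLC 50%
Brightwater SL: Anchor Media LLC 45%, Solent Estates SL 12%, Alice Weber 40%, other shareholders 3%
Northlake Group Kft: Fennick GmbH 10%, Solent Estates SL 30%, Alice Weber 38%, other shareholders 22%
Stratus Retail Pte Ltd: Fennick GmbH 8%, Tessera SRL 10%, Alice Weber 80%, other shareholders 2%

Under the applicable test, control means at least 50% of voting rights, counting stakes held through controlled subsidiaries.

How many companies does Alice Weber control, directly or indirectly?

Alice holds 70% of Solent, so Alice controls Solent.
Solent and Alice together hold 12% + 40% = 52% of Brightwater, so Alice controls Brightwater.
Solent and Alice together hold 30% + 38% = 68% of Northlake, so Alice controls Northlake.
Alice holds 80% of Stratus, so Alice controls Stratus.
No other company's threshold is met.
Alice controls 4 companies.

4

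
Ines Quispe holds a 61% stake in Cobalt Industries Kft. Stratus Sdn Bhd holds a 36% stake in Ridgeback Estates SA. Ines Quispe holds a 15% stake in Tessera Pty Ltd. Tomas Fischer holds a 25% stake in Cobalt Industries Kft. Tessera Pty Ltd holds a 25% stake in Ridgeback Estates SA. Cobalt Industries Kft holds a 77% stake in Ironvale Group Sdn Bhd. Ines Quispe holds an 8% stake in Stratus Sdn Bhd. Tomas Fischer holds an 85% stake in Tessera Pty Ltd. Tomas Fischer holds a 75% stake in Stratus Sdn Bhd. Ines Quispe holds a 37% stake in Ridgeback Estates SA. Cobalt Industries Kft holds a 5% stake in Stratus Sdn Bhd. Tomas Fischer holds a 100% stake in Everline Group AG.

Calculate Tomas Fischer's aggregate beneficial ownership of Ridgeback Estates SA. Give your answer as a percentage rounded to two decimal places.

Tomas reaches Ridgeback along 3 paths.
Via Cobalt → Stratus: 25% × 5% × 36% = 0.45%.
Via Stratus: 75% × 36% = 27%.
Via Tessera: 85% × 25% = 21.25%.
Total: 0.45% + 27% + 21.25% = 48.7%.
Rounded: 48.70%.

48.70%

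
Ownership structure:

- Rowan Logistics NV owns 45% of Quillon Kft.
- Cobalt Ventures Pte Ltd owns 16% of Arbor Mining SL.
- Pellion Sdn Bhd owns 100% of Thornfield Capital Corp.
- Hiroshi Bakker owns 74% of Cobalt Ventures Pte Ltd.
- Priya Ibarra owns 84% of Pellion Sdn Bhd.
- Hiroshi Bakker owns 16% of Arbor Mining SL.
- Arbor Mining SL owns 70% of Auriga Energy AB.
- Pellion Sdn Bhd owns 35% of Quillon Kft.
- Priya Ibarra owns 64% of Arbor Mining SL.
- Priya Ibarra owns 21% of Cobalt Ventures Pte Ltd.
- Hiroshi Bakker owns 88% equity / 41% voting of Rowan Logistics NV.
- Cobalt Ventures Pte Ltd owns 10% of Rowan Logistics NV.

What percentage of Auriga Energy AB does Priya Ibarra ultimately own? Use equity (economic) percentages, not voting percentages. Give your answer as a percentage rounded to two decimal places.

47.15%

Priya reaches Auriga along 2 paths.
Via Arbor: 64% × 70% = 44.8%.
Via Cobalt → Arbor: 21% × 16% × 70% = 2.352%.
Total: 44.8% + 2.352% = 47.152%.
Rounded: 47.15%.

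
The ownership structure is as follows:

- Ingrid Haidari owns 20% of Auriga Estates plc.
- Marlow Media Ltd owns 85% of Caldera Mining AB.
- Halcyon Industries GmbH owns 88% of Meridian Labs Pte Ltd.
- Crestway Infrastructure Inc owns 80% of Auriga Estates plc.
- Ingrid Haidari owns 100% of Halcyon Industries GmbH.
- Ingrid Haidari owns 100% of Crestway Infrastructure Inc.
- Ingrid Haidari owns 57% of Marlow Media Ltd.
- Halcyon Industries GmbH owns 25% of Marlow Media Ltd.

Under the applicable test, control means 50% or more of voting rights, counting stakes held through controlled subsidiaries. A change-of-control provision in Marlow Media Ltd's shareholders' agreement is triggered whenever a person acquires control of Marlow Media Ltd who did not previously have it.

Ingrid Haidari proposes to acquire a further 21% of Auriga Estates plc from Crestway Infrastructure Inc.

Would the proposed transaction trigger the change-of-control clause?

The purchase adds only to Ingrid's holdings (Crestway's stake shrinks), so Ingrid is the only person who could newly come to control Marlow.
Ingrid holds 100% of Halcyon, so Ingrid controls Halcyon.
Halcyon and Ingrid together hold 25% + 57% = 82% of Marlow, so Ingrid controls Marlow.
So Ingrid already controls Marlow before the transaction.
After the purchase, Ingrid's direct stake in Auriga rises to 20% + 21% = 41%, and Crestway's stake falls to 59%.
Ingrid controlled Marlow already, so this is not a new person acquiring control; every other person's position is unchanged or reduced.
No new person acquires control, so the clause is not triggered.

No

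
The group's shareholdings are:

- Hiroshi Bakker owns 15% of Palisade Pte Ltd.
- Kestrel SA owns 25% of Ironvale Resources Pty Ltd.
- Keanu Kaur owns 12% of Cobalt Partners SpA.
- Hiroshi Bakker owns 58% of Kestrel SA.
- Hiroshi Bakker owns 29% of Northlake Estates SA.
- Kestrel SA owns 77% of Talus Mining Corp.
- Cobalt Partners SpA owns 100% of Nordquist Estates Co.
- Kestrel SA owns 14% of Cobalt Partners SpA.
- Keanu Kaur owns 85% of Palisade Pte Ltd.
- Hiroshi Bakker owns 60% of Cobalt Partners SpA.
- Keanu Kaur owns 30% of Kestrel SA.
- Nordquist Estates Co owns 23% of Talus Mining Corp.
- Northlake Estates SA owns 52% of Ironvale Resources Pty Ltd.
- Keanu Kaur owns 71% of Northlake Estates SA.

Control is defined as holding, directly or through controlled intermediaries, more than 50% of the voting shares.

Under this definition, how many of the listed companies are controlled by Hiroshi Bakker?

Hiroshi holds 58% of Kestrel, so Hiroshi controls Kestrel.
Kestrel and Hiroshi together hold 14% + 60% = 74% of Cobalt, so Hiroshi controls Cobalt.
Cobalt holds 100% of Nordquist, so Hiroshi controls Nordquist.
Kestrel and Nordquist together hold 77% + 23% = 100% of Talus, so Hiroshi controls Talus.
No other company's threshold is met.
Hiroshi controls 4 companies.

4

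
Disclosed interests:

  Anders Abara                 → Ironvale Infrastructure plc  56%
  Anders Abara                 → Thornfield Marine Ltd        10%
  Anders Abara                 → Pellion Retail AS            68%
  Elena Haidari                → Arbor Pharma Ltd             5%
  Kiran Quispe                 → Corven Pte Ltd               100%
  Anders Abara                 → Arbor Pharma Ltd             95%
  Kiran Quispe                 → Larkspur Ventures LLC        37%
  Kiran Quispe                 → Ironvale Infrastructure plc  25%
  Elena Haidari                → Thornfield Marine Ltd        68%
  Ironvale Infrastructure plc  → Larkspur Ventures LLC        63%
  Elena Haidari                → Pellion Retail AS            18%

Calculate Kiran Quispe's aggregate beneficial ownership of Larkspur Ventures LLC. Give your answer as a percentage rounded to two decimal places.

52.75%

Kiran reaches Larkspur along 2 paths.
Via Ironvale: 25% × 63% = 15.75%.
Direct stake: 37% = 37%.
Total: 15.75% + 37% = 52.75%.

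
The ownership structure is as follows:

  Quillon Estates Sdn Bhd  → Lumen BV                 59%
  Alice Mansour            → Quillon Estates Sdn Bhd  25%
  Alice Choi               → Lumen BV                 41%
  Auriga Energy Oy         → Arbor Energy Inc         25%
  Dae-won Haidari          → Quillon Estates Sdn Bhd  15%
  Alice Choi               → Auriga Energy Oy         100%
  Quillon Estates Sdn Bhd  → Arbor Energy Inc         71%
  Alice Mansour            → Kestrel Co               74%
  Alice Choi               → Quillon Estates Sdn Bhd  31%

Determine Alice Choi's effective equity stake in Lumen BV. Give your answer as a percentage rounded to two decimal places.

Alice Choi reaches Lumen along 2 paths.
Via Quillon: 31% × 59% = 18.29%.
Direct stake: 41% = 41%.
Total: 18.29% + 41% = 59.29%.

59.29%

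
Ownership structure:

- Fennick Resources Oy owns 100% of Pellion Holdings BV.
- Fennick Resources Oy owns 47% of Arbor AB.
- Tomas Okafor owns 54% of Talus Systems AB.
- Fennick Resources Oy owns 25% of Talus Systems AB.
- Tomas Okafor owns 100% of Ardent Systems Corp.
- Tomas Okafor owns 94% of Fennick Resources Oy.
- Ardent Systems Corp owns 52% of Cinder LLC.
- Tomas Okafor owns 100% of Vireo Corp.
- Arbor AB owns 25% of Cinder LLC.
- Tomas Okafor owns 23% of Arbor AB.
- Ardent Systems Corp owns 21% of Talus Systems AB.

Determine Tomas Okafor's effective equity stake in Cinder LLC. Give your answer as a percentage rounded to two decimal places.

68.80%

Tomas reaches Cinder along 3 paths.
Via Ardent: 100% × 52% = 52%.
Via Arbor: 23% × 25% = 5.75%.
Via Fennick → Arbor: 94% × 47% × 25% = 11.045%.
Total: 52% + 5.75% + 11.045% = 68.795%.
Rounded: 68.80%.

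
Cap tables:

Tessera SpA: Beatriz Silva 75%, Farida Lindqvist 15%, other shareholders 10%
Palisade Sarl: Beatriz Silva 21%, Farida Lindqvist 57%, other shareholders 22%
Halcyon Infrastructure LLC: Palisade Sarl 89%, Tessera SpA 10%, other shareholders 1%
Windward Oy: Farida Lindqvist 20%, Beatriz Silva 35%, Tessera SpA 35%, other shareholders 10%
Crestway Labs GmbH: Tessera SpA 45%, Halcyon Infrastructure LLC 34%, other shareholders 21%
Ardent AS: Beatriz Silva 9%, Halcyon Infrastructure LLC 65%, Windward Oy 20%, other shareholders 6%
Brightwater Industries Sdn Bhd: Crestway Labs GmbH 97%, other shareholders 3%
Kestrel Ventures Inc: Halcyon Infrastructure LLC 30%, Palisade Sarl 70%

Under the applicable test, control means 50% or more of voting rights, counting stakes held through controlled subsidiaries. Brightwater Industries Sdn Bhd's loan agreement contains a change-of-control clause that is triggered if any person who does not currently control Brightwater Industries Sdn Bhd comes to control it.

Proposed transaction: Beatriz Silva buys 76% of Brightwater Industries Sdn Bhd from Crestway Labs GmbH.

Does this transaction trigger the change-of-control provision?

The purchase adds only to Beatriz's holdings (Crestway's stake shrinks), so Beatriz is the only person who could newly come to control Brightwater.
Beatriz holds 75% of Tessera, so Beatriz controls Tessera.
Beatriz and Tessera together hold 35% + 35% = 70% of Windward, so Beatriz controls Windward.
Neither Beatriz nor any entity Beatriz controls holds any voting interest in Brightwater.
So before the transaction, Beatriz does not control Brightwater.
After the purchase, Beatriz holds 76% of Brightwater directly, and Crestway's stake falls to 21%.
Beatriz holds 76% of Brightwater, so Beatriz controls Brightwater.
Beatriz did not control Brightwater before and does after, so the clause is triggered.

Yes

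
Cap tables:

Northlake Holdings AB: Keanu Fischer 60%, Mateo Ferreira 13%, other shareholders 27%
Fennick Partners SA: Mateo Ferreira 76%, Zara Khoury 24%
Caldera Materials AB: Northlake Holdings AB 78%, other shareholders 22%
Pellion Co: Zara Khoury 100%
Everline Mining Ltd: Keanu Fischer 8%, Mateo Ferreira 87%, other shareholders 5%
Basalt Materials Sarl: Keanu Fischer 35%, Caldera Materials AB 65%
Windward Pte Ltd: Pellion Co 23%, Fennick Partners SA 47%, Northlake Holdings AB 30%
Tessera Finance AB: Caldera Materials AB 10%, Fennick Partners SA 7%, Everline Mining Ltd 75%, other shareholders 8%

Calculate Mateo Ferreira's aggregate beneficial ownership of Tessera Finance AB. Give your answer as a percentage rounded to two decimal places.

Mateo reaches Tessera along 3 paths.
Via Northlake → Caldera: 13% × 78% × 10% = 1.014%.
Via Fennick: 76% × 7% = 5.32%.
Via Everline: 87% × 75% = 65.25%.
Total: 1.014% + 5.32% + 65.25% = 71.584%.
Rounded: 71.58%.

71.58%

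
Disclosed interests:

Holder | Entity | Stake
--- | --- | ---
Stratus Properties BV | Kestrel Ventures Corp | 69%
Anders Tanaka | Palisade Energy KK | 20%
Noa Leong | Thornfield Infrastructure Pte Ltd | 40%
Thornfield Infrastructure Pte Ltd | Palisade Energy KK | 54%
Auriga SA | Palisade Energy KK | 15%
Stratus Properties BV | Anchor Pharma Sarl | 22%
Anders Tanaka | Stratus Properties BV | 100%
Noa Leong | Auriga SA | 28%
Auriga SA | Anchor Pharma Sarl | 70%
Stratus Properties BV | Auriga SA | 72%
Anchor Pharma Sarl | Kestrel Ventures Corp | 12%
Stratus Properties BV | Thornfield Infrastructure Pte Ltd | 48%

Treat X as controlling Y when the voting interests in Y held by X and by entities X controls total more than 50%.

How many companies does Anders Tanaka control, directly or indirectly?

4

Anders holds 100% of Stratus, so Anders controls Stratus.
Stratus holds 72% of Auriga, so Anders controls Auriga.
Auriga and Stratus together hold 70% + 22% = 92% of Anchor, so Anders controls Anchor.
Stratus and Anchor together hold 69% + 12% = 81% of Kestrel, so Anders controls Kestrel.
No other company's threshold is met.
Anders controls 4 companies.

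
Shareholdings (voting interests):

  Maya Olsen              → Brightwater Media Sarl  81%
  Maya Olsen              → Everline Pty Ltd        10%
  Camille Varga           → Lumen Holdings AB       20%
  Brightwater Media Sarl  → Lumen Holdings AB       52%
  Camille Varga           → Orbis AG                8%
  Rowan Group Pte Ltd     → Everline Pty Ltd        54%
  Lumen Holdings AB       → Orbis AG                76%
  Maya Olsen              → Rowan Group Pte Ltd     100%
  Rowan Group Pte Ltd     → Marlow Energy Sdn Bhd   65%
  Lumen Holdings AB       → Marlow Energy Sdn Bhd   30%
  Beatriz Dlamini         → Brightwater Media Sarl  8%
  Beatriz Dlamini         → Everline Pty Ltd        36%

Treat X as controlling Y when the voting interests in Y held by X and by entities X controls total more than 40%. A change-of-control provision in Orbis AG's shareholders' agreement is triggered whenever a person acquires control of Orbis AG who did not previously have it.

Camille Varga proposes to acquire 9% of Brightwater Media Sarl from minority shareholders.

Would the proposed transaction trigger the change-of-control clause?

The purchase changes only Camille's holdings, so Camille is the only person who could newly come to control Orbis.
Camille's largest direct stake is 20% in Lumen, which does not meet the threshold, so Camille controls no company.
In Orbis, Camille's side holds only 8%, not > 40%.
So before the transaction, Camille does not control Orbis.
After the purchase, Camille holds 9% of Brightwater directly.
Camille's side now holds 9% of Brightwater, not > 40%, so Camille still does not control Brightwater.
After the transaction, Camille's side holds 8% of Orbis, not > 40%, so Camille still does not control Orbis.
No new person acquires control, so the clause is not triggered.

No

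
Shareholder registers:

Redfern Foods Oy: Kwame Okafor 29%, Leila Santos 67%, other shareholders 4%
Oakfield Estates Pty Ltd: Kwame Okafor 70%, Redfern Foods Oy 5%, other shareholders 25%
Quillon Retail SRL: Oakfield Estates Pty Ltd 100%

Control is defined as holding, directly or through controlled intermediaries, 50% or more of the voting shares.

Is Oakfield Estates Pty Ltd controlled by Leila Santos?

No

Leila holds 67% of Redfern, so Leila controls Redfern.
In Oakfield, Leila's side holds only 5%, not ≥ 50%.
So Leila does not control Oakfield.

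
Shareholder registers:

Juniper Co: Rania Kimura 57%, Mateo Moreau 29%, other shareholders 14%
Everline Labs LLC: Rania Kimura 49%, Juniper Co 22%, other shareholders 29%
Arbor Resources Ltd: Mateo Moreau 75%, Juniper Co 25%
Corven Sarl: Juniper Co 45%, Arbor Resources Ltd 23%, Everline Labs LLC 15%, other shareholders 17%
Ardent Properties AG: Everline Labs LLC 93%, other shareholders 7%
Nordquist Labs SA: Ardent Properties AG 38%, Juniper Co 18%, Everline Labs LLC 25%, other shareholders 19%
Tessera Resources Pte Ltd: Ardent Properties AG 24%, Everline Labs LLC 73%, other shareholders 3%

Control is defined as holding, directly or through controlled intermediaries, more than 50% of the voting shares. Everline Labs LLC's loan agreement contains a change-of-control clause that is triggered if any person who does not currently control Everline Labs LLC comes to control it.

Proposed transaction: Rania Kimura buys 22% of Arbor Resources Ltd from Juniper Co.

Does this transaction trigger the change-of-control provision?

The purchase adds only to Rania's holdings (Juniper's stake shrinks), so Rania is the only person who could newly come to control Everline.
Rania holds 57% of Juniper, so Rania controls Juniper.
Rania and Juniper together hold 49% + 22% = 71% of Everline, so Rania controls Everline.
So Rania already controls Everline before the transaction.
After the purchase, Rania holds 22% of Arbor directly, and Juniper's stake falls to 3%.
Rania controlled Everline already, so this is not a new person acquiring control; every other person's position is unchanged or reduced.
No new person acquires control, so the clause is not triggered.

No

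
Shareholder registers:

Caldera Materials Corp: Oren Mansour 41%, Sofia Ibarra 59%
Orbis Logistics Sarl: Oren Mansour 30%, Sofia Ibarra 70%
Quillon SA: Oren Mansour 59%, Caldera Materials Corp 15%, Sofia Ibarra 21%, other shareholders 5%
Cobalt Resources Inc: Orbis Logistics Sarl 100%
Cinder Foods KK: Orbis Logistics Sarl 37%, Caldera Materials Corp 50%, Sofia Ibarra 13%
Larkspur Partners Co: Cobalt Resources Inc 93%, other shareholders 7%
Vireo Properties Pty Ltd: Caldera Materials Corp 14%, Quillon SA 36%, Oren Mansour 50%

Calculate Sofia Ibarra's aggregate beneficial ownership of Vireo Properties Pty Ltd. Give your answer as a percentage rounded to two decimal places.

19.01%

Sofia reaches Vireo along 3 paths.
Via Caldera: 59% × 14% = 8.26%.
Via Caldera → Quillon: 59% × 15% × 36% = 3.186%.
Via Quillon: 21% × 36% = 7.56%.
Total: 8.26% + 3.186% + 7.56% = 19.006%.
Rounded: 19.01%.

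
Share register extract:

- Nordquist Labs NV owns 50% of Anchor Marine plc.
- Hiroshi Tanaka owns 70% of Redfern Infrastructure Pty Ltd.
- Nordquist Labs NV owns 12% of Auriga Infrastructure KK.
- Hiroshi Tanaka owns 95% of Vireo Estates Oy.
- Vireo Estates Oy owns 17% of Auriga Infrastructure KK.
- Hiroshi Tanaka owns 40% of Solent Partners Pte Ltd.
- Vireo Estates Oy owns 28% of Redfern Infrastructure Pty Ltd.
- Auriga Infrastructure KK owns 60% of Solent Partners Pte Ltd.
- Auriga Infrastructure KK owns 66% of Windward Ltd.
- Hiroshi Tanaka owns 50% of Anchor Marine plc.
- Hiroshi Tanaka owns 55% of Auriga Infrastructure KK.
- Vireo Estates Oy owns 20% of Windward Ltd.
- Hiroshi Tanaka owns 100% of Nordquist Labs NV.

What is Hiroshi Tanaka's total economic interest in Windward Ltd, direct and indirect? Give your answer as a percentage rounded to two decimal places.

Hiroshi reaches Windward along 4 paths.
Via Vireo: 95% × 20% = 19%.
Via Auriga: 55% × 66% = 36.3%.
Via Vireo → Auriga: 95% × 17% × 66% = 10.659%.
Via Nordquist → Auriga: 100% × 12% × 66% = 7.92%.
Total: 19% + 36.3% + 10.659% + 7.92% = 73.879%.
Rounded: 73.88%.

73.88%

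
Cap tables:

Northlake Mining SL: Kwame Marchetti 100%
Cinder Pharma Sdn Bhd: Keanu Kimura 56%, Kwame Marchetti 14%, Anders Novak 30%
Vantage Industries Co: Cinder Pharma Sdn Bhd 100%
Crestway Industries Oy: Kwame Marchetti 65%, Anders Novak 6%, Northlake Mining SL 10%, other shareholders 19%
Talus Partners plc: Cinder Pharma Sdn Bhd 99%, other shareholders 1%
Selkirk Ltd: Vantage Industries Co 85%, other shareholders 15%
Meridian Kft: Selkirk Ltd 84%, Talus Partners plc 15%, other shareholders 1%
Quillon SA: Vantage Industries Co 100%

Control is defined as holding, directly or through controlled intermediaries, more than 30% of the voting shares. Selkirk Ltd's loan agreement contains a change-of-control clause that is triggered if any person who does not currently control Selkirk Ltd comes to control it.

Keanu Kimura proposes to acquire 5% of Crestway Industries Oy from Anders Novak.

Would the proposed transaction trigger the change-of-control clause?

The purchase adds only to Keanu's holdings (Anders's stake shrinks), so Keanu is the only person who could newly come to control Selkirk.
Keanu holds 56% of Cinder, so Keanu controls Cinder.
Cinder holds 100% of Vantage, so Keanu controls Vantage.
Vantage holds 85% of Selkirk, so Keanu controls Selkirk.
So Keanu already controls Selkirk before the transaction.
After the purchase, Keanu holds 5% of Crestway directly, and Anders's stake falls to 1%.
Keanu controlled Selkirk already, so this is not a new person acquiring control; every other person's position is unchanged or reduced.
No new person acquires control, so the clause is not triggered.

No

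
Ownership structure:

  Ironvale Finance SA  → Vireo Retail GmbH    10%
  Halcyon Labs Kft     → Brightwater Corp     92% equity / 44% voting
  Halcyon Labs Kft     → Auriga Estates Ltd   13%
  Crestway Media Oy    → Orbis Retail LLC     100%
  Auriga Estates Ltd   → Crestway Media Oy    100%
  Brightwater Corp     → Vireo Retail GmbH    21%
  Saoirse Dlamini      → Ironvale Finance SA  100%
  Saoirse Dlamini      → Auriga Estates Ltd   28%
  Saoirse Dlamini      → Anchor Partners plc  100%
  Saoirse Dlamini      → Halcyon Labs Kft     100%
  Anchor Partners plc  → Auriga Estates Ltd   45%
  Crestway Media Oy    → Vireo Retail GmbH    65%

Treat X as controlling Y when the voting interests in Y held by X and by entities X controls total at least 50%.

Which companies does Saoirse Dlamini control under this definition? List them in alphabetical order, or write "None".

Anchor Partners plc, Auriga Estates Ltd, Crestway Media Oy, Halcyon Labs Kft, Ironvale Finance SA, Orbis Retail LLC, Vireo Retail GmbH

Saoirse holds 100% of Anchor, so Saoirse controls Anchor.
Saoirse holds 100% of Halcyon, so Saoirse controls Halcyon.
Halcyon and Anchor and Saoirse together hold 13% + 45% + 28% = 86% of Auriga, so Saoirse controls Auriga.
Saoirse holds 100% of Ironvale, so Saoirse controls Ironvale.
Auriga holds 100% of Crestway, so Saoirse controls Crestway.
Crestway holds 100% of Orbis, so Saoirse controls Orbis.
Crestway and Ironvale together hold 65% + 10% = 75% of Vireo, so Saoirse controls Vireo.
No other company's threshold is met.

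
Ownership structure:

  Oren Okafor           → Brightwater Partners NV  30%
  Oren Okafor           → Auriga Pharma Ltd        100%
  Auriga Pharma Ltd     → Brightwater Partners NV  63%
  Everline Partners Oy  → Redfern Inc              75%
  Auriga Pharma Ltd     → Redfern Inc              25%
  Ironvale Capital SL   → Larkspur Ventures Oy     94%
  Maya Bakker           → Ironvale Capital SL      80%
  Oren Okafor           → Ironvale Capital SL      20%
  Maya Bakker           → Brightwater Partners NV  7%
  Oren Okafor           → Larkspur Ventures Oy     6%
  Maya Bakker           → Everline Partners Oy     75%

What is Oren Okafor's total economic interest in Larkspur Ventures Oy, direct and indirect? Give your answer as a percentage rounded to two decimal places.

24.80%

Oren reaches Larkspur along 2 paths.
Direct stake: 6% = 6%.
Via Ironvale: 20% × 94% = 18.8%.
Total: 6% + 18.8% = 24.8%.
Rounded: 24.80%.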